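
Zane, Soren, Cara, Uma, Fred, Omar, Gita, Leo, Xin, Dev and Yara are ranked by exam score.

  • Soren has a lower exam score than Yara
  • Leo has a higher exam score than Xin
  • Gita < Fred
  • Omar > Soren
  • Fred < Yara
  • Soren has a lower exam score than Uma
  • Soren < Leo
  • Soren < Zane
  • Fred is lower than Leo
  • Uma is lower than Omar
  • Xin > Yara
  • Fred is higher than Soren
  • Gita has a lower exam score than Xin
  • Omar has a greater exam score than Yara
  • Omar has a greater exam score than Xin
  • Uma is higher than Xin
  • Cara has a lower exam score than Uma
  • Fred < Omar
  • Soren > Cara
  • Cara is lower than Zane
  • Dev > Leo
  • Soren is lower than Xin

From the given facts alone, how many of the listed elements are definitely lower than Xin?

5

From Xin the given relations immediately reach Gita, Soren, Yara.
From those, Cara, Fred — 5 in total.
No other element is forced below Xin by the given relations, so the count is 5.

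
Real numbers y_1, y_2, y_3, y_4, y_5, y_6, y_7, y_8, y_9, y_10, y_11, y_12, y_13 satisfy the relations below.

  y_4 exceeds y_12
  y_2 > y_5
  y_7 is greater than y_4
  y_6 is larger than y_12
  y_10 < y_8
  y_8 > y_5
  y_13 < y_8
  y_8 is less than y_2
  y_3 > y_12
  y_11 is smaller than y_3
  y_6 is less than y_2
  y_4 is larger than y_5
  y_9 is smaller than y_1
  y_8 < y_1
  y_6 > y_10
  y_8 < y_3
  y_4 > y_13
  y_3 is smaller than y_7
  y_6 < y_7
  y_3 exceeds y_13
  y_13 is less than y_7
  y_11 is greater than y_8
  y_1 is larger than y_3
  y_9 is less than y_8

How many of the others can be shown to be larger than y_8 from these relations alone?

Directly above y_8: y_11, y_3, y_1, y_2.
One step further: y_7 (5 so far).
No other element is forced above y_8 by the given relations, so the count is 5.

5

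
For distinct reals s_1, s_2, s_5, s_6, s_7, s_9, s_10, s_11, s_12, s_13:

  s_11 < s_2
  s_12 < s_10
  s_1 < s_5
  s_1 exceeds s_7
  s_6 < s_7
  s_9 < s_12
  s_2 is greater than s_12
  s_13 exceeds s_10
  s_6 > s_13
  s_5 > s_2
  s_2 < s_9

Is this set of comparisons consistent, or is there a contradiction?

Chaining the given relations yields s_2 < s_9 < s_12, so s_2 < s_12. But one relation states s_12 < s_2. These cannot both hold.

inconsistent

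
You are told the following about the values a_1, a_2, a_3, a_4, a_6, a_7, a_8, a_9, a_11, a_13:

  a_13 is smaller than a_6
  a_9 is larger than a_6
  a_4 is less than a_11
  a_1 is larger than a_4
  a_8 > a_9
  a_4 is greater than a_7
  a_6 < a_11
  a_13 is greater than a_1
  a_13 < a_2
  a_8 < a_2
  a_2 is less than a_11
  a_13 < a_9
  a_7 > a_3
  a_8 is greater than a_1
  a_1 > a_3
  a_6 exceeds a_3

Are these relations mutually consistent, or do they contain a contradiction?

Every relation is compatible with a_3 < a_7 < a_4 < a_1 < a_13 < a_6 < a_9 < a_8 < a_2 < a_11; the set is consistent.

consistent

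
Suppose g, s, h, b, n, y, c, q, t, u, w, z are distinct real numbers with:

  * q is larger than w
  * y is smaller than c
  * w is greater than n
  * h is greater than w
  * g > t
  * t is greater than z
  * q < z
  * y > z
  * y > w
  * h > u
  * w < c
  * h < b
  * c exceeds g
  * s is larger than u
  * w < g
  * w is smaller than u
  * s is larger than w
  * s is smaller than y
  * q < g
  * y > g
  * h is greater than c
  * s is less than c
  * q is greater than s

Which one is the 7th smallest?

The consecutive relations fix a unique order: n < w < u < s < q < z < t < g < y < c < h < b.
The 7th smallest is t.

t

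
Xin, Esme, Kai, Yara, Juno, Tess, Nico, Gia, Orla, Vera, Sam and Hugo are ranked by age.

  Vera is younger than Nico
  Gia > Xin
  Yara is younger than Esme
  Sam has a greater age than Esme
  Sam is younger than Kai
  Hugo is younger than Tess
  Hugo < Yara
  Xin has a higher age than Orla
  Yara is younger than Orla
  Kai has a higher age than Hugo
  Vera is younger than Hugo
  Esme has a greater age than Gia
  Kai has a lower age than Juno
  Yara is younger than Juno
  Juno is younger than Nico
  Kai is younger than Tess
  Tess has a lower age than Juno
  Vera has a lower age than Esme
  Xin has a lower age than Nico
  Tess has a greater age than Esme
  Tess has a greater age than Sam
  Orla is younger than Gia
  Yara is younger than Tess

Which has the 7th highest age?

Gia

Chaining the given pairs: Vera < Hugo < Yara < Orla < Xin < Gia < Esme < Sam < Kai < Tess < Juno < Nico.
Counting 7 from the largest end gives Gia.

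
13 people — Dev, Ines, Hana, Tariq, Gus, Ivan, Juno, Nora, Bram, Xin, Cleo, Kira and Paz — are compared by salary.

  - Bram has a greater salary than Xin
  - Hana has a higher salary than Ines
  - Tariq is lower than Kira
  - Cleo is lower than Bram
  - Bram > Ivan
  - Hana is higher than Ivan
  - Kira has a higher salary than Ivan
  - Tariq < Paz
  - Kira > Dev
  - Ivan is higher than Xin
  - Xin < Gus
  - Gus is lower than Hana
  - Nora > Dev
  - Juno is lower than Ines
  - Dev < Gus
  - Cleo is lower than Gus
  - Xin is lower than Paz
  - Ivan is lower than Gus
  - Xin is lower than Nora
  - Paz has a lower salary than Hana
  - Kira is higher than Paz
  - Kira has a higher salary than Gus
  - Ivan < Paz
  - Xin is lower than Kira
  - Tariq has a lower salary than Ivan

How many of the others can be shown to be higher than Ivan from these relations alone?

From Ivan the given relations immediately reach Paz, Bram, Gus, Kira, Hana.
No other element is forced above Ivan by the given relations, so the count is 5.

5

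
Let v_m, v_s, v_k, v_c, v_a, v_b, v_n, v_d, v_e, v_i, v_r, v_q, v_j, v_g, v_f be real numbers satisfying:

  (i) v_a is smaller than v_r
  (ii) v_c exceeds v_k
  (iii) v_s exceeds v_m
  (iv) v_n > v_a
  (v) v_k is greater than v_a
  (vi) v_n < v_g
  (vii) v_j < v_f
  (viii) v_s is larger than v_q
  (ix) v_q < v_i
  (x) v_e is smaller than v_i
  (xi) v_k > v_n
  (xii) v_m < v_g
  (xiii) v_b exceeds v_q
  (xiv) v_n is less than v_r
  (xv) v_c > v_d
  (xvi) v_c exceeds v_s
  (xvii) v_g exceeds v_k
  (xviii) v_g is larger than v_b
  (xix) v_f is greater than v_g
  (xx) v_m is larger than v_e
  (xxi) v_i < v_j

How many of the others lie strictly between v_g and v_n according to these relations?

1

The relations place v_n below v_g. An element lies strictly between them when it is forced above v_n and also forced below v_g.
Above v_n: {v_k, v_c, v_r, v_f}. Below v_g: {v_q, v_e, v_a, v_b, v_k, v_m}.
Intersection: {v_k} — 1.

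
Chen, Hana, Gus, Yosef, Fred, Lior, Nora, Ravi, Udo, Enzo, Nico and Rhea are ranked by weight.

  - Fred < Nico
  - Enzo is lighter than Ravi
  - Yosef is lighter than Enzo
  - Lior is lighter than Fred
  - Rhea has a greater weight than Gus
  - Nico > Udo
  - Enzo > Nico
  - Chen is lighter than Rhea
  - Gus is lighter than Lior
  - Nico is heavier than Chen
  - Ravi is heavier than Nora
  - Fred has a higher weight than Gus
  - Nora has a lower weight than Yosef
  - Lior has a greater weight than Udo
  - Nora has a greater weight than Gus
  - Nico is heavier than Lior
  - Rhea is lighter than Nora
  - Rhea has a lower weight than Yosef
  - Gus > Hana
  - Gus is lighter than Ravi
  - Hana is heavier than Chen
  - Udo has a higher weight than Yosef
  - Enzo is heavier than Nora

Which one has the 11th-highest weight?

Piecing the relations together gives one ordering: Chen < Hana < Gus < Rhea < Nora < Yosef < Udo < Lior < Fred < Nico < Enzo < Ravi.
The 11th largest is Hana.

Hana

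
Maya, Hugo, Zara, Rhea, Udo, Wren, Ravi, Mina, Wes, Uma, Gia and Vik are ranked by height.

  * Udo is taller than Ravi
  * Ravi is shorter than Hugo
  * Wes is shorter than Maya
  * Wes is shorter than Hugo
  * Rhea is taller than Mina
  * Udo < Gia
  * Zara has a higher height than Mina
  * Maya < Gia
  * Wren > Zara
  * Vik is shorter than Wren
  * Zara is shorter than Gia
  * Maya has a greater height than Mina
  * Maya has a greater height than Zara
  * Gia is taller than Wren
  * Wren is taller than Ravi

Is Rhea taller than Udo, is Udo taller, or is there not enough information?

Following every chain through Rhea: below Rhea we get Mina.
Udo is not reached, and no chain runs the other way from Udo to Rhea.
So the given relations leave the order of Rhea and Udo undetermined.

undetermined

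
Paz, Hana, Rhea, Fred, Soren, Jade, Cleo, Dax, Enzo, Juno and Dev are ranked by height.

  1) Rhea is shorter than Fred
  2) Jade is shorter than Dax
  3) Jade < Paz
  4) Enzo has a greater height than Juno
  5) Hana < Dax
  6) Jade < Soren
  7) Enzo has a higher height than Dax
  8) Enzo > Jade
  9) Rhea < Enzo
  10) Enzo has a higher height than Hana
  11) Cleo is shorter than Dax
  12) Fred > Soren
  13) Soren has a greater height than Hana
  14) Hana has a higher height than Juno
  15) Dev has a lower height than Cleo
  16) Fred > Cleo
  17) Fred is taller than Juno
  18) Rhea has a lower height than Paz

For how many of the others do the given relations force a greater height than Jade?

From Jade the given relations immediately reach Paz, Soren, Dax, Enzo.
From those, Fred — 5 in total.
No other element is forced above Jade by the given relations, so the count is 5.

5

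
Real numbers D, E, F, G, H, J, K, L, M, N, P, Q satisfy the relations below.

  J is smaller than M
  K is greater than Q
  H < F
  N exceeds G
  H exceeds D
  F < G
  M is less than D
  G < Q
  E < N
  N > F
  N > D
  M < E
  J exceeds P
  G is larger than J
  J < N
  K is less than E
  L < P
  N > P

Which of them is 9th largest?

The consecutive relations fix a unique order: L < P < J < M < D < H < F < G < Q < K < E < N.
The 9th largest is M.

M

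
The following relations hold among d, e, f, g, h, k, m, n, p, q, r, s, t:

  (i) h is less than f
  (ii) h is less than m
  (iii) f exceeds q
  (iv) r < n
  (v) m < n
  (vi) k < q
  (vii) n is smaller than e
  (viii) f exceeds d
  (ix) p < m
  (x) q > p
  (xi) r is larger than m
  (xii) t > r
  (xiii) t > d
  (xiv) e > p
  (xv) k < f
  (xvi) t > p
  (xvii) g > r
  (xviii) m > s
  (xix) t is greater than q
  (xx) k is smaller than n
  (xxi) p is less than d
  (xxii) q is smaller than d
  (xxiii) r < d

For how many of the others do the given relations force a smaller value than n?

6

From n the given relations immediately reach k, m, r.
From those, h, p, s — 6 in total.
Nothing else is reachable below n; 6 in all.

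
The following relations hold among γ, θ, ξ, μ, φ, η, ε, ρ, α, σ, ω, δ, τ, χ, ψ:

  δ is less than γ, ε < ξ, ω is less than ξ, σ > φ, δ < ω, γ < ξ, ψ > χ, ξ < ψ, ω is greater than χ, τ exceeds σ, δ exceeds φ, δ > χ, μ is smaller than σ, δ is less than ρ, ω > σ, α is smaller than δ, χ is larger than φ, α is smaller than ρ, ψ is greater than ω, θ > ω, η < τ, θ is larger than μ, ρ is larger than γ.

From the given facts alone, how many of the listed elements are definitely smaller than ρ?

Directly below ρ: α, δ, γ.
One step further: φ, χ (5 so far).
No other element is forced below ρ by the given relations, so the count is 5.

5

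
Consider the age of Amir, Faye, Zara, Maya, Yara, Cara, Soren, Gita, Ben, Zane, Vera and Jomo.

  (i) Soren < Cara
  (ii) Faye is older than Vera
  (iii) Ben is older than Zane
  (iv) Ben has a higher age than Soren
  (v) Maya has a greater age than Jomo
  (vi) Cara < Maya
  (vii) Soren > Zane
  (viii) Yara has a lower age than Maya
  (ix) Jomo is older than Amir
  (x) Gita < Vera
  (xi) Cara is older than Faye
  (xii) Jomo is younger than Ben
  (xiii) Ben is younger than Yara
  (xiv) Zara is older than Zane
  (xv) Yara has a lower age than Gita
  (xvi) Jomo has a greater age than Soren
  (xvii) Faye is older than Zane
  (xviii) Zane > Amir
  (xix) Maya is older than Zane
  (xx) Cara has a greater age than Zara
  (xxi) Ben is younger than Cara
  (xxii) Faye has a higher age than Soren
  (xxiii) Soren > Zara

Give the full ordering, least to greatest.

Each adjacent pair is fixed by a given relation: Amir < Zane; Zane < Zara; Zara < Soren; Soren < Jomo; Jomo < Ben; Ben < Yara; Yara < Gita; Gita < Vera; Vera < Faye; Faye < Cara; Cara < Maya. Chaining them end to end gives the full order.

Amir < Zane < Zara < Soren < Jomo < Ben < Yara < Gita < Vera < Faye < Cara < Maya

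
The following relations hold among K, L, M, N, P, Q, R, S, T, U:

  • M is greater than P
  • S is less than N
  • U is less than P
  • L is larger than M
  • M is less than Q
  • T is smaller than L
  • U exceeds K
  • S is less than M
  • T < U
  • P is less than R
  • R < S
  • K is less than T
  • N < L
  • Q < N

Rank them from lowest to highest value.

K < T < U < P < R < S < M < Q < N < L

Nothing is placed below K, so it is least; from there K < T; T < U; U < P; P < R; R < S; S < M; M < Q; Q < N; N < L, each given directly.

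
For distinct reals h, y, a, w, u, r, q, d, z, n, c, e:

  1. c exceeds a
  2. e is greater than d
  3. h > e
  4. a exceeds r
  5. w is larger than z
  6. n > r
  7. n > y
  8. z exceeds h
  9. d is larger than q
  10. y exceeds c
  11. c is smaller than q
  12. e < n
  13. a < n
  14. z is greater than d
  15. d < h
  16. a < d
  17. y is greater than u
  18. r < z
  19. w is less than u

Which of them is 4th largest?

w

Piecing the relations together gives one ordering: r < a < c < q < d < e < h < z < w < u < y < n.
Counting 4 from the largest end gives w.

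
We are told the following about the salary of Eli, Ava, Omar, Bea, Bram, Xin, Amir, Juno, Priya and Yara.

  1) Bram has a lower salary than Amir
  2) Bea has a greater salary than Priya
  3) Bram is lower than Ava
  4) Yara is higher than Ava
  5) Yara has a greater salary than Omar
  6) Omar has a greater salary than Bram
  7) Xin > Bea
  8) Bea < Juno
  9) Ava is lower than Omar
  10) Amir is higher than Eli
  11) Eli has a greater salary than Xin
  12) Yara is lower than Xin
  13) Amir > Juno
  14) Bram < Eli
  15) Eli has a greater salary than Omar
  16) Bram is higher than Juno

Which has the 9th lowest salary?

Piecing the relations together gives one ordering: Priya < Bea < Juno < Bram < Ava < Omar < Yara < Xin < Eli < Amir.
Counting 9 from the smallest end gives Eli.

Eli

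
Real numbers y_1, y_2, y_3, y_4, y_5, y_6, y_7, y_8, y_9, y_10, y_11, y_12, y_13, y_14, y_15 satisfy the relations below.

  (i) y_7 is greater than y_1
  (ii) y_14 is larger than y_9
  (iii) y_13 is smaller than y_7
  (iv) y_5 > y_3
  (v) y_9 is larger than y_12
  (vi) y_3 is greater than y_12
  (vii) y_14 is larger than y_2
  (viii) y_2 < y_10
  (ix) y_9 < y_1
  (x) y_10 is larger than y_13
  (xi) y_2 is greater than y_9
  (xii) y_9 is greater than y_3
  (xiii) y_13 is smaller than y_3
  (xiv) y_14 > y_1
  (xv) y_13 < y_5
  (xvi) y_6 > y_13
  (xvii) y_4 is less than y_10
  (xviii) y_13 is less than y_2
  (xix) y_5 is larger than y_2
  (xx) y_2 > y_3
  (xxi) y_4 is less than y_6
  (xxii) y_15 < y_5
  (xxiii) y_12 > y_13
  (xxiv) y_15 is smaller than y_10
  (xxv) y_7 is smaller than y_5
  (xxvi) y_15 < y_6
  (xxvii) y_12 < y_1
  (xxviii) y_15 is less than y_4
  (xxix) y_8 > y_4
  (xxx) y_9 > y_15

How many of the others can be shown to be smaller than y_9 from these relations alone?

Directly below y_9: y_12, y_15, y_3.
One step further: y_13 (4 so far).
No other element is forced below y_9 by the given relations, so the count is 4.

4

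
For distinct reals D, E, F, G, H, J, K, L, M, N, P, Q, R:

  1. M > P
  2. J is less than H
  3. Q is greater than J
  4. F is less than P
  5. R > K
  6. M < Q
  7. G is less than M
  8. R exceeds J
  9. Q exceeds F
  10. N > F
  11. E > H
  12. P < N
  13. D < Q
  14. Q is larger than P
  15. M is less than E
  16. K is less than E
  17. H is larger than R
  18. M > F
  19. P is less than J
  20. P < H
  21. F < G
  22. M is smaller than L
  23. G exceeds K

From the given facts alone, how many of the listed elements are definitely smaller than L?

5

From L the given relations immediately reach M.
From those, F, P, G — 4 in total.
From those, K — 5 in total.
No other element is forced below L by the given relations, so the count is 5.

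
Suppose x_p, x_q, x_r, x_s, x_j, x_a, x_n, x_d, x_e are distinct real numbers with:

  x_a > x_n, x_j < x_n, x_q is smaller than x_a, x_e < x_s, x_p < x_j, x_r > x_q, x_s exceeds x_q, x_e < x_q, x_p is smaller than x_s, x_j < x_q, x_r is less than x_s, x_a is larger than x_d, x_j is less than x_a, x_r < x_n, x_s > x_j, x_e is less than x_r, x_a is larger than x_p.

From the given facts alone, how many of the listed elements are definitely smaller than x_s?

5

The elements the relations force below x_s are x_e, x_p, x_j, x_q, x_r — no chain reaches any other.
That is 5.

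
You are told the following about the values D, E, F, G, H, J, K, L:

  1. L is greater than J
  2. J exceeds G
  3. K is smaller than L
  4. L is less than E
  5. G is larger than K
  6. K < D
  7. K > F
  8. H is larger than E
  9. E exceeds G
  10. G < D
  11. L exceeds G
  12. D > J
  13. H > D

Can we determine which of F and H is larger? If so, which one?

F < K and K < G give F < G.
Then G < J extends the chain to J.
With J < L: F < K < G < J < L.
With L < E: F < K < G < J < L < E.
With E < H: F < K < G < J < L < E < H.
So H is larger.

H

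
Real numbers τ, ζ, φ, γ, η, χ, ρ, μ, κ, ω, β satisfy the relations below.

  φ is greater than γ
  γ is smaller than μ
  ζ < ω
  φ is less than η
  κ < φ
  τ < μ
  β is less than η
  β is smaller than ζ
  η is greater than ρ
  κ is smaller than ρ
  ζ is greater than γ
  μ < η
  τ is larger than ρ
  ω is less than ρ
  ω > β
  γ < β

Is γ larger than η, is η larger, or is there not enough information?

η

γ < β and β < ζ give γ < ζ.
Then ζ < ω extends the chain to ω.
With ω < ρ: γ < β < ζ < ω < ρ.
With ρ < τ: γ < β < ζ < ω < ρ < τ.
Then τ < μ extends the chain to μ.
Then μ < η extends the chain to η.
So η is larger.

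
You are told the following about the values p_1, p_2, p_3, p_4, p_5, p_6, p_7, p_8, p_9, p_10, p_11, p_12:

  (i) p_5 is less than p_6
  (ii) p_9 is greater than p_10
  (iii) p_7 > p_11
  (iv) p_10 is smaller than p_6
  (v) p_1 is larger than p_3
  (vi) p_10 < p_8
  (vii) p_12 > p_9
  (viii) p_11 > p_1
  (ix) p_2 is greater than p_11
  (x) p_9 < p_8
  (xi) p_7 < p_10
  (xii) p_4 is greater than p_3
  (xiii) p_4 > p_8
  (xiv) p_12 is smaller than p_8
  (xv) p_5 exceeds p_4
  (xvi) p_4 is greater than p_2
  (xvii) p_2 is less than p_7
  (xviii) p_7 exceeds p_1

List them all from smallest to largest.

The consecutive links are each given: p_3 < p_1; p_1 < p_11; p_11 < p_2; p_2 < p_7; p_7 < p_10; p_10 < p_9; p_9 < p_12; p_12 < p_8; p_8 < p_4; p_4 < p_5; p_5 < p_6.

p_3 < p_1 < p_11 < p_2 < p_7 < p_10 < p_9 < p_12 < p_8 < p_4 < p_5 < p_6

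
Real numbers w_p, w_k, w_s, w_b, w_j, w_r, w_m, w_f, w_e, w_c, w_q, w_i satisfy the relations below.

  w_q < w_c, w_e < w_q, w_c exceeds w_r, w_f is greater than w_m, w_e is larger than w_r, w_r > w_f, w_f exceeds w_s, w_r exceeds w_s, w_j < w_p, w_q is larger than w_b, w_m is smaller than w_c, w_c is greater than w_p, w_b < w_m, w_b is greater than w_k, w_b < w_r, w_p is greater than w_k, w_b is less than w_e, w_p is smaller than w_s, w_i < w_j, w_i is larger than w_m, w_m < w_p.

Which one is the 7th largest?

Chaining the given pairs: w_k < w_b < w_m < w_i < w_j < w_p < w_s < w_f < w_r < w_e < w_q < w_c.
Counting 7 from the largest end gives w_p.

w_p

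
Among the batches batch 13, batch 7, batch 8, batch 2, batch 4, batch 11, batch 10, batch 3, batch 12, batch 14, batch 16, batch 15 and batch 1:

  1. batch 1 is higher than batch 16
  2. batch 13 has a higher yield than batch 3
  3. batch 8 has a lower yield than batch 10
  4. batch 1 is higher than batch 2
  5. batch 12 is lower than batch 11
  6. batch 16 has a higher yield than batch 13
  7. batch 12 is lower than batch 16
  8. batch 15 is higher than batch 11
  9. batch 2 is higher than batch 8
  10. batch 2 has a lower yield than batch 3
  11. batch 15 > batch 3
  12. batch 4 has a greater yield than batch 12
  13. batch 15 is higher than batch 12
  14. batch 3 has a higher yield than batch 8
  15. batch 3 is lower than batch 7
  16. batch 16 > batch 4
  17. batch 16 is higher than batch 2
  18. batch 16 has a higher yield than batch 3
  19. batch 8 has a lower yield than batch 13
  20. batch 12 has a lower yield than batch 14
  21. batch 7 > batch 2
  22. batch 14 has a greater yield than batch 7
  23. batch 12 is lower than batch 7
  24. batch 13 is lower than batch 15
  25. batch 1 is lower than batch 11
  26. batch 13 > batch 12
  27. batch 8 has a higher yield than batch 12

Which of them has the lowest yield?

Chaining upward from batch 12: directly above it, batch 4, batch 8, batch 13, batch 7, batch 16, batch 14, batch 11, batch 15; then batch 2, batch 10, batch 3, batch 1.
That covers every other element, and nothing is given below batch 12, so batch 12 is the lowest yield.

batch 12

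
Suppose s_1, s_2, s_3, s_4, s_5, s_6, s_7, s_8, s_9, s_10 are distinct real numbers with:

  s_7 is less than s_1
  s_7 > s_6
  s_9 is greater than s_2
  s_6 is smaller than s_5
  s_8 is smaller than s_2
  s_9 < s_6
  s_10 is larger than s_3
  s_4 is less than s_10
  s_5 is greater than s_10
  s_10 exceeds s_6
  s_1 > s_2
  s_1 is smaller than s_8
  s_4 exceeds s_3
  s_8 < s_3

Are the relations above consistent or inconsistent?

inconsistent

We have s_8 < s_2 stated directly, yet also s_2 < s_9 < s_6 < s_7 < s_1 < s_8 by chaining the others — so s_2 < s_8. Contradiction.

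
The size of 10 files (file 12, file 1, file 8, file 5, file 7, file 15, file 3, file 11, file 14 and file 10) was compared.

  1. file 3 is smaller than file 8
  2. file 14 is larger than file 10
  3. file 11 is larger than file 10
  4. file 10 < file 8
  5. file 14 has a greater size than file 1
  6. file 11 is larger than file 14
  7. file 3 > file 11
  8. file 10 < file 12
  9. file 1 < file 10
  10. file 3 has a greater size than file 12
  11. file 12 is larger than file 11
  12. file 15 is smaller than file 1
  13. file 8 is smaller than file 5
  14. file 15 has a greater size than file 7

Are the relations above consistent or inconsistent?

Every relation is compatible with file 7 < file 15 < file 1 < file 10 < file 14 < file 11 < file 12 < file 3 < file 8 < file 5; the set is consistent.

consistent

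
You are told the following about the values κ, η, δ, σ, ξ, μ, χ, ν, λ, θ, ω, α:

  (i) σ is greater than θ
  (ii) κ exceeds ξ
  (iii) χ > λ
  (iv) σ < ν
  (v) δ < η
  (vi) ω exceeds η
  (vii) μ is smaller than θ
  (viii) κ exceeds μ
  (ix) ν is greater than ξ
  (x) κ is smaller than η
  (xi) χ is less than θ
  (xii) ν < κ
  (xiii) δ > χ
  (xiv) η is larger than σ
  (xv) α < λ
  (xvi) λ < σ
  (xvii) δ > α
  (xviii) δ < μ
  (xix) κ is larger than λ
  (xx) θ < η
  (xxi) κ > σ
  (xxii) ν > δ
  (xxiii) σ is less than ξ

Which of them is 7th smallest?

σ

The consecutive relations fix a unique order: α < λ < χ < δ < μ < θ < σ < ξ < ν < κ < η < ω.
Counting 7 from the smallest end gives σ.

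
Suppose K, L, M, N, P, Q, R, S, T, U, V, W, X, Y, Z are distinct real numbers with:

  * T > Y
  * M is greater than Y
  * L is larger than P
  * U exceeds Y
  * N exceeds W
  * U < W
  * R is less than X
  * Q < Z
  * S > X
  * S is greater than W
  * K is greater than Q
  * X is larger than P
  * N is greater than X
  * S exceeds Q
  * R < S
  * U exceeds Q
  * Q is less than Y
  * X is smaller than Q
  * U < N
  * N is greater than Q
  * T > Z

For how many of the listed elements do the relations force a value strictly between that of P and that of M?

3

Chaining upward from P reaches: X, Q, Y, U, L, W, N, K, Z, T, S.
Chaining downward from M reaches: R, X, Q, Y.
Strictly between P and M are those in both lists: X, Q, Y — 3 elements.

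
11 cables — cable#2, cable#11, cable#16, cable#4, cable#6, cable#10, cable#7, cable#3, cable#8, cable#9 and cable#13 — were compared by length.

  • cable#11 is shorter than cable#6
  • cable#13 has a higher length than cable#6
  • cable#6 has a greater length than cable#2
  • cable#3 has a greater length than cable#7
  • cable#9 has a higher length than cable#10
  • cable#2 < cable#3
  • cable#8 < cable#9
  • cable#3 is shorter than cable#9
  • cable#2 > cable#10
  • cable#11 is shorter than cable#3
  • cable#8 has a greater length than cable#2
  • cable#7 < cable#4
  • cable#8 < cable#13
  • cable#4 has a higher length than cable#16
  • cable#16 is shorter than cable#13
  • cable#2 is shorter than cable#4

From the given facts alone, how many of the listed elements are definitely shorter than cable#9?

Directly below cable#9: cable#10, cable#8, cable#3.
One step further: cable#7, cable#11, cable#2 (6 so far).
Nothing else is reachable below cable#9; 6 in all.

6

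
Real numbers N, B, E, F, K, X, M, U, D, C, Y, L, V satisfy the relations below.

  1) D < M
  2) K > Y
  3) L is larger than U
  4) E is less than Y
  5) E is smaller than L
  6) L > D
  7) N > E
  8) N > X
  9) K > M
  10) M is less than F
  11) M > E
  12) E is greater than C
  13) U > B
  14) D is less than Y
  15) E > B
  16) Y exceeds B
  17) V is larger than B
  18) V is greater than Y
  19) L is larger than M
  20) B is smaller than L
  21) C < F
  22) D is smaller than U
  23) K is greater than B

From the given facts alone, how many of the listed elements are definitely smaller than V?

Directly below V: B, Y.
One step further: E, D (4 so far).
One step further: C (5 so far).
No other element is forced below V by the given relations, so the count is 5.

5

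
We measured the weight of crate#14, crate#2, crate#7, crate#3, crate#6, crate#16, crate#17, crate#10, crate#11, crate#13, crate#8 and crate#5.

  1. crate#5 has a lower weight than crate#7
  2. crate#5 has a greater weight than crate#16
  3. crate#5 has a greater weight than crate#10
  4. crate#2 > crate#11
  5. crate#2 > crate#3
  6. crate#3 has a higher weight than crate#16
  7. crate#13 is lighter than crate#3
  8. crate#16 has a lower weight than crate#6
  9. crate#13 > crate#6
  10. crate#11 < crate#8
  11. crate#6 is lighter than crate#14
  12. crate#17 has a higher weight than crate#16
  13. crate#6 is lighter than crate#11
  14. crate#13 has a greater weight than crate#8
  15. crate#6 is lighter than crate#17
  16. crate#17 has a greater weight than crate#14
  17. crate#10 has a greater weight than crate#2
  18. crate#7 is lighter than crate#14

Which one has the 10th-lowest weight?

crate#7

Piecing the relations together gives one ordering: crate#16 < crate#6 < crate#11 < crate#8 < crate#13 < crate#3 < crate#2 < crate#10 < crate#5 < crate#7 < crate#14 < crate#17.
The 10th smallest is crate#7.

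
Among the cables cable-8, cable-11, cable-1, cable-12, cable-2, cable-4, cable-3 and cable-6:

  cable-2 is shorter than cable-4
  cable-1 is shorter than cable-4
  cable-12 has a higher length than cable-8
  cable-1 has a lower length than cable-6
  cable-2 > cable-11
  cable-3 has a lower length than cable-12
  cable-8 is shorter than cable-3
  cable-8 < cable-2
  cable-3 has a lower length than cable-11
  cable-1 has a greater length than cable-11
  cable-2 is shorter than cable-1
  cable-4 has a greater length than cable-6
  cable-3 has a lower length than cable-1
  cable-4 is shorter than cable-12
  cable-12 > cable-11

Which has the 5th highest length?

cable-2

Chaining the given pairs: cable-8 < cable-3 < cable-11 < cable-2 < cable-1 < cable-6 < cable-4 < cable-12.
The 5th largest is cable-2.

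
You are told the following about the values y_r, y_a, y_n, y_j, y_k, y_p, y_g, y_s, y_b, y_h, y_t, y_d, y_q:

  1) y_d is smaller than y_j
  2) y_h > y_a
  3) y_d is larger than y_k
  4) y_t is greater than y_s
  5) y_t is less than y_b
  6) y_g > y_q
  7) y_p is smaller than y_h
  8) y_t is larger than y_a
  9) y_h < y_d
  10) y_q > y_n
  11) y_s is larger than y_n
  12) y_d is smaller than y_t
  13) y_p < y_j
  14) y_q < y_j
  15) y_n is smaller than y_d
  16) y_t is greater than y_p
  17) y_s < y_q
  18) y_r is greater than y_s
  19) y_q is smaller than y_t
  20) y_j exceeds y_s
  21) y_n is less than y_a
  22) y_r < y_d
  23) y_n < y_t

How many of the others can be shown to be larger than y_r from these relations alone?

4

Directly above y_r: y_d.
One step further: y_t, y_j (3 so far).
One step further: y_b (4 so far).
No other element is forced above y_r by the given relations, so the count is 4.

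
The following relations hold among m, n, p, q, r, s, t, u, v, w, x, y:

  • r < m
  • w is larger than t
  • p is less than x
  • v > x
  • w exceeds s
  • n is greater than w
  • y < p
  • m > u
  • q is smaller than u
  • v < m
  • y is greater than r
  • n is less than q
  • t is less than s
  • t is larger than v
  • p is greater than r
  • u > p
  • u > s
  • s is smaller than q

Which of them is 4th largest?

n

Chaining the given pairs: r < y < p < x < v < t < s < w < n < q < u < m.
The 4th largest is n.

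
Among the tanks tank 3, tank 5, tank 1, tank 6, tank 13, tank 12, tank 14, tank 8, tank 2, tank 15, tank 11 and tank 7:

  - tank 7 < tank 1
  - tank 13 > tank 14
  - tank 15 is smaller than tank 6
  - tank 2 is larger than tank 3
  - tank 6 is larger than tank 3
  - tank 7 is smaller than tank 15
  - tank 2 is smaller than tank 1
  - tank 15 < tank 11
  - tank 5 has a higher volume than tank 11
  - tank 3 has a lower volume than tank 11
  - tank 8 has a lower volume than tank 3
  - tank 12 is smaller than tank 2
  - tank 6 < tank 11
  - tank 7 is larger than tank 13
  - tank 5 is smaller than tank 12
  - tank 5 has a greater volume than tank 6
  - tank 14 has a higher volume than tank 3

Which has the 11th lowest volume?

tank 2

Chaining the given pairs: tank 8 < tank 3 < tank 14 < tank 13 < tank 7 < tank 15 < tank 6 < tank 11 < tank 5 < tank 12 < tank 2 < tank 1.
The 11th smallest is tank 2.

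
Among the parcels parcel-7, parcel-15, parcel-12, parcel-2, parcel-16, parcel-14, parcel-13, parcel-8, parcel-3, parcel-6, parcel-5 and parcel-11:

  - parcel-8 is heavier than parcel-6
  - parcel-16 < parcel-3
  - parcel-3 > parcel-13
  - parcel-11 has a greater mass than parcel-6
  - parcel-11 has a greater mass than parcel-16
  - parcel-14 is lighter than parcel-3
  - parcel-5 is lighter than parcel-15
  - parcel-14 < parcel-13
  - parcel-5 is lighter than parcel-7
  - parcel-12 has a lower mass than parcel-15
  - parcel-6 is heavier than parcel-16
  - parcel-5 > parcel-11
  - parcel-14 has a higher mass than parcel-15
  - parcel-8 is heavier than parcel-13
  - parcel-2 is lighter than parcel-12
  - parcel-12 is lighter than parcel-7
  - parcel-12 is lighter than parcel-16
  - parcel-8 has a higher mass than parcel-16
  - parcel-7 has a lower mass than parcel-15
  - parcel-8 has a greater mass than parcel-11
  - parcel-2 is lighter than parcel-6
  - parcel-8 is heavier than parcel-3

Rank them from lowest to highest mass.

Each adjacent pair is fixed by a given relation: parcel-2 < parcel-12; parcel-12 < parcel-16; parcel-16 < parcel-6; parcel-6 < parcel-11; parcel-11 < parcel-5; parcel-5 < parcel-7; parcel-7 < parcel-15; parcel-15 < parcel-14; parcel-14 < parcel-13; parcel-13 < parcel-3; parcel-3 < parcel-8. Chaining them end to end gives the full order.

parcel-2 < parcel-12 < parcel-16 < parcel-6 < parcel-11 < parcel-5 < parcel-7 < parcel-15 < parcel-14 < parcel-13 < parcel-3 < parcel-8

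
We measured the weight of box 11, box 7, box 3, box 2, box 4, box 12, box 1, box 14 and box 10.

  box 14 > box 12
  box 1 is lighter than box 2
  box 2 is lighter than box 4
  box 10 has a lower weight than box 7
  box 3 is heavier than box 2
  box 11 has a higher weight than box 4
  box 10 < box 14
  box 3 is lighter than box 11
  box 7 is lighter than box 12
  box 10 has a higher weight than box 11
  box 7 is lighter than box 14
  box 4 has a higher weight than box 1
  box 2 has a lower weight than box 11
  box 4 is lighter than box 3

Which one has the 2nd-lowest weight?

The consecutive relations fix a unique order: box 1 < box 2 < box 4 < box 3 < box 11 < box 10 < box 7 < box 12 < box 14.
The 2nd smallest is box 2.

box 2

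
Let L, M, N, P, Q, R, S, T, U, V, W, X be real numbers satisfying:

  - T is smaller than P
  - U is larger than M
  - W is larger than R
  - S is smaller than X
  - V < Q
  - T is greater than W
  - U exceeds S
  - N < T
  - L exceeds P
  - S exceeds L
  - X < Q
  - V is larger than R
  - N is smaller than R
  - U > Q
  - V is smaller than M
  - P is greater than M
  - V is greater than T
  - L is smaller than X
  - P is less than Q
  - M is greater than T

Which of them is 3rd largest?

X

Chaining the given pairs: N < R < W < T < V < M < P < L < S < X < Q < U.
Counting 3 from the largest end gives X.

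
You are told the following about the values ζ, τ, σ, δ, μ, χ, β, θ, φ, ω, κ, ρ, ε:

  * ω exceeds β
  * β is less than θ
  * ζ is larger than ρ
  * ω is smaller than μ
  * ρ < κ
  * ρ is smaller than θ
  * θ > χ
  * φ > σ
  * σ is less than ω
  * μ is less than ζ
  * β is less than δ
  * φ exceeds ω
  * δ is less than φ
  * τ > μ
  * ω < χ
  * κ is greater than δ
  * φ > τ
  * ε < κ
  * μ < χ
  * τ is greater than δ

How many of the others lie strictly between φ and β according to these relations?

The relations place β below φ. An element lies strictly between them when it is forced above β and also forced below φ.
Above β: {ω, δ, μ, τ, κ, χ, ζ, θ}. Below φ: {σ, ω, δ, μ, τ}.
Intersection: {ω, δ, μ, τ} — 4.

4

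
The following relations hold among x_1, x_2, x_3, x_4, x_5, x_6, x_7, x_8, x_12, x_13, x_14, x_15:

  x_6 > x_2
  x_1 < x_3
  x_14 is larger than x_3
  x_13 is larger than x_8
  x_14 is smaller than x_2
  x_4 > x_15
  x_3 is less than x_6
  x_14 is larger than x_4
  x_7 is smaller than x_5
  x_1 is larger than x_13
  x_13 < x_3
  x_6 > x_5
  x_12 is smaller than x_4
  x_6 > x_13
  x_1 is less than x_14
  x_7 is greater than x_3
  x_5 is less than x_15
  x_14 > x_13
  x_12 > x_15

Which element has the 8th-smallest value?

x_12

Chaining the given pairs: x_8 < x_13 < x_1 < x_3 < x_7 < x_5 < x_15 < x_12 < x_4 < x_14 < x_2 < x_6.
The 8th smallest is x_12.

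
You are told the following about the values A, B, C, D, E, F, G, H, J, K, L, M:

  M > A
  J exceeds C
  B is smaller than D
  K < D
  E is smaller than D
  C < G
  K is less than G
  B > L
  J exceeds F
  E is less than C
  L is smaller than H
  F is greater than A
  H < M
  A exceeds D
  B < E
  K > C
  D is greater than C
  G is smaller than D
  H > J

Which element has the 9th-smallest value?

The consecutive relations fix a unique order: L < B < E < C < K < G < D < A < F < J < H < M.
Counting 9 from the smallest end gives F.

F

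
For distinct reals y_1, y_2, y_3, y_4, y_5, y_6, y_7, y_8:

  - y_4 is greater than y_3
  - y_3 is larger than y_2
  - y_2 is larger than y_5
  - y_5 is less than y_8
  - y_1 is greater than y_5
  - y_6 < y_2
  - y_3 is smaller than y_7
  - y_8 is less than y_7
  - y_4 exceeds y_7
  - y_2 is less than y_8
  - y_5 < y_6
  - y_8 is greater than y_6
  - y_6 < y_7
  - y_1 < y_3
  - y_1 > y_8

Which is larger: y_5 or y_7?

y_7

y_5 < y_6 < y_2 < y_8 < y_1 < y_3 < y_7, by transitivity through y_6, y_2, y_8, y_1, y_3.
So y_5 < y_7; y_7 is the larger of the two.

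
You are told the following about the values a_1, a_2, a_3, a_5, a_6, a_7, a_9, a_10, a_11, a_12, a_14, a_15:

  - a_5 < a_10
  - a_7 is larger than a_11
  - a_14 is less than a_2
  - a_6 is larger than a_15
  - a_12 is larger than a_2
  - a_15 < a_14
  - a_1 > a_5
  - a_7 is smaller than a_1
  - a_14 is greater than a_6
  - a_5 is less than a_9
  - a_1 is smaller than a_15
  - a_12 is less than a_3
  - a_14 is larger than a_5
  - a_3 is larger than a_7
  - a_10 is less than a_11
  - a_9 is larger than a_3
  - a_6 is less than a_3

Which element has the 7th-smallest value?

Piecing the relations together gives one ordering: a_5 < a_10 < a_11 < a_7 < a_1 < a_15 < a_6 < a_14 < a_2 < a_12 < a_3 < a_9.
Counting 7 from the smallest end gives a_6.

a_6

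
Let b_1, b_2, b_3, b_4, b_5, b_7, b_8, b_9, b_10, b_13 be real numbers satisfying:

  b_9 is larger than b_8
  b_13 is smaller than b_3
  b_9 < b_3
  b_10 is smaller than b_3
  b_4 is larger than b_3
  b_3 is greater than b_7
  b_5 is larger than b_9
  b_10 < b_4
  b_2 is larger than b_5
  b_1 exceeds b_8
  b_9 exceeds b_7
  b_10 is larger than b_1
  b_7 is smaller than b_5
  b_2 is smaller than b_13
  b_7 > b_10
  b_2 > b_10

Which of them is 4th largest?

Chaining the given pairs: b_8 < b_1 < b_10 < b_7 < b_9 < b_5 < b_2 < b_13 < b_3 < b_4.
The 4th largest is b_2.

b_2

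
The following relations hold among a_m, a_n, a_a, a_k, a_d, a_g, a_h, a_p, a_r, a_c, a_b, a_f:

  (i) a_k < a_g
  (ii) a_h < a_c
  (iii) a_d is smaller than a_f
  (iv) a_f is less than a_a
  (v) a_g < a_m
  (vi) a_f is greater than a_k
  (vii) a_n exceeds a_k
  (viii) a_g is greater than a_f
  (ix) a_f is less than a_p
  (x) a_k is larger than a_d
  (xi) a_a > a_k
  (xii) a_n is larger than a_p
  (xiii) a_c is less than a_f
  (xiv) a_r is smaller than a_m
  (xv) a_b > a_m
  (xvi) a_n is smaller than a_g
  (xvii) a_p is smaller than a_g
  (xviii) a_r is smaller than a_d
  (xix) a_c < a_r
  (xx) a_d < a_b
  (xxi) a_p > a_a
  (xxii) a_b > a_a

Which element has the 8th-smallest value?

Piecing the relations together gives one ordering: a_h < a_c < a_r < a_d < a_k < a_f < a_a < a_p < a_n < a_g < a_m < a_b.
The 8th smallest is a_p.

a_p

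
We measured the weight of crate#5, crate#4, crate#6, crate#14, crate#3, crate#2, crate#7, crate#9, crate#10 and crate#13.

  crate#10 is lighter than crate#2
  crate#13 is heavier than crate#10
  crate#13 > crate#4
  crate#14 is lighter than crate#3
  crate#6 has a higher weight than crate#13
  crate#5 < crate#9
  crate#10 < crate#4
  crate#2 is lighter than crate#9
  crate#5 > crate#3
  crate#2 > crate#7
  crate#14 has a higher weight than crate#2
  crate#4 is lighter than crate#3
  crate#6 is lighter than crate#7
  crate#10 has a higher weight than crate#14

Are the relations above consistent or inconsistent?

inconsistent

We have crate#14 < crate#10 stated directly, yet also crate#10 < crate#4 < crate#13 < crate#6 < crate#7 < crate#2 < crate#14 by chaining the others — so crate#10 < crate#14. Contradiction.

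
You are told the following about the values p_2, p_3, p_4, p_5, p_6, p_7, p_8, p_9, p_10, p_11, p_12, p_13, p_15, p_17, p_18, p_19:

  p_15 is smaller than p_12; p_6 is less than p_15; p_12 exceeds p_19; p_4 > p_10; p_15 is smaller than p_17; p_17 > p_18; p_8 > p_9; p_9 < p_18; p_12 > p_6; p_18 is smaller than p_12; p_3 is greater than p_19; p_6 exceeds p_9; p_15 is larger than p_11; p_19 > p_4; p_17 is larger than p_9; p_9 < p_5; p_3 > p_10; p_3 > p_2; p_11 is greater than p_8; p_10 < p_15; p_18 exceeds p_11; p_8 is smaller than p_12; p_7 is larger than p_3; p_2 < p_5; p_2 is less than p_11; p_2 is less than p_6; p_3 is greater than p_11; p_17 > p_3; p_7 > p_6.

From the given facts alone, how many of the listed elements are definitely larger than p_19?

The elements the relations force above p_19 are p_12, p_3, p_17, p_7 — no chain reaches any other.
That is 4.

4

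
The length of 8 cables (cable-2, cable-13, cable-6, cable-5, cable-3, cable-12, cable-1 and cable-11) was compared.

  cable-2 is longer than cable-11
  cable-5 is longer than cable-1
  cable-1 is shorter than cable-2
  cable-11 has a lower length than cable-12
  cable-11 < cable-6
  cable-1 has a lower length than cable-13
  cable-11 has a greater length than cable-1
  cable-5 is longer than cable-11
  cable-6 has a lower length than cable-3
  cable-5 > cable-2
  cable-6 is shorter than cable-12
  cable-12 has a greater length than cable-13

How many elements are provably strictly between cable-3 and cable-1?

Chaining upward from cable-1 reaches: cable-11, cable-13, cable-2, cable-5, cable-6, cable-12.
Chaining downward from cable-3 reaches: cable-11, cable-6.
Strictly between cable-1 and cable-3 are those in both lists: cable-11, cable-6 — 2 elements.

2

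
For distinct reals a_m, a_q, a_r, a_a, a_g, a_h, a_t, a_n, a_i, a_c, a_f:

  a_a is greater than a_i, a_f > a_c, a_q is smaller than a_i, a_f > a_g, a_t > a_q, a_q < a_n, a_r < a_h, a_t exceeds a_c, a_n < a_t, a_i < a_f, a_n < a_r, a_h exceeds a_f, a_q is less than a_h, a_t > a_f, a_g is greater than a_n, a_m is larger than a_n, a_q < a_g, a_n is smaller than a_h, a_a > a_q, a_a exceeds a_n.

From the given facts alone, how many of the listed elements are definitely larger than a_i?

4

The elements the relations force above a_i are a_a, a_f, a_h, a_t — no chain reaches any other.
That is 4.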